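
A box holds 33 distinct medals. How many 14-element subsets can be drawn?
C(33,14) = 33!/(14!×19!) = 818809200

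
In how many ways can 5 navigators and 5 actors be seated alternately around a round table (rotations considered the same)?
Fix one of the navigators: (5-1)! ways for the remaining navigators, × 5! ways for the actors = 24 × 120 = 2880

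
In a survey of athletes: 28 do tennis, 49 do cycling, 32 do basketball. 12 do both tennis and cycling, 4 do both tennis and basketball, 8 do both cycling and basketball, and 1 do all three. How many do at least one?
|A∪B∪C| = 28+49+32-12-4-8+1 = 86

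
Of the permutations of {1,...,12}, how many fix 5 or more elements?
Exactly j fixed points: C(12,j)·!(12-j); sum over j ≥ 5 (derangement numbers via !m = (m-1)·(!(m-1) + !(m-2)): !0..!7 = 1, 0, 1, 2, 9, 44, 265, 1854). Σ_{j=5}^{12} C(12,j)·!(12-j) = C(12,5)·!7 + C(12,6)·!6 + C(12,7)·!5 + C(12,8)·!4 + C(12,9)·!3 + C(12,10)·!2 + C(12,11)·!1 + C(12,12)·!0 = 792·1854 + 924·265 + 792·44 + 495·9 + 220·2 + 66·1 + 12·0 + 1·1 = 1753038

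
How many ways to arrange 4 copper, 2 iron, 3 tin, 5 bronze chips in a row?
14! / (4! × 2! × 3! × 5!) = 2522520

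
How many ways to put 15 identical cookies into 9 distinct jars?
C(15+9-1, 9-1) = C(23, 8) = 490314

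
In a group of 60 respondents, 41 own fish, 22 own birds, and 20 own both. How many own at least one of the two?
|A∪B| = |A| + |B| - |A∩B| = 41 + 22 - 20 = 43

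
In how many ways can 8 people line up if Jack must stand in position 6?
Fix one position: (8-1)! = 5040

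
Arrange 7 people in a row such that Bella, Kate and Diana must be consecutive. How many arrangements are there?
Treat the 3 as one block: (7-3+1)! × 3! = 120 × 6 = 720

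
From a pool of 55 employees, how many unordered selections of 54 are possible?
C(55,54) = 55!/(54!×1!) = 55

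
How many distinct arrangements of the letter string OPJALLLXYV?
10! / (1! × 1! × 1! × 1! × 1! × 1! × 1! × 3!) = 604800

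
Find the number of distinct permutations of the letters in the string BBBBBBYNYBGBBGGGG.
17! / (2! × 9! × 5! × 1!) = 4084080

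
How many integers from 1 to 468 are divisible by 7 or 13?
⌊468/7⌋ + ⌊468/13⌋ - ⌊468/91⌋ = 66 + 36 - 5 = 97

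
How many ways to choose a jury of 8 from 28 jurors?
C(28,8) = 28!/(8!×20!) = 3108105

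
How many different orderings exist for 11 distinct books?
11! = 39916800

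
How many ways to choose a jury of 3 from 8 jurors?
C(8,3) = 8!/(3!×5!) = 56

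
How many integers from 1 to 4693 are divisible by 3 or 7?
⌊4693/3⌋ + ⌊4693/7⌋ - ⌊4693/21⌋ = 1564 + 670 - 223 = 2011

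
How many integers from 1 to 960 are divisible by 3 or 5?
⌊960/3⌋ + ⌊960/5⌋ - ⌊960/15⌋ = 320 + 192 - 64 = 448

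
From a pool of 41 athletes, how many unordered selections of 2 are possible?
C(41,2) = 41!/(2!×39!) = 820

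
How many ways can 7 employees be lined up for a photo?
7! = 5040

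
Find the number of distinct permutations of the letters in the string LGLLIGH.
7! / (2! × 3! × 1! × 1!) = 420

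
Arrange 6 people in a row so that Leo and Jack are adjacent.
Treat as block: (6-1)! × 2! = 120 × 2 = 240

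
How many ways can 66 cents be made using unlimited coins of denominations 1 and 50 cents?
Coefficient of x^66 in 1/(1-x^1) · 1/(1-x^50). Use j coins of 50 for j = 0..⌊66/50⌋ = 1, the rest in 1s: 1 + 1 = 2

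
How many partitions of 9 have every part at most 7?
Let r_j(i) = number of partitions of i into parts ≤ j, for i = 0..9. r_1(i) = 1 for all i; r_j(i) = r_{j-1}(i) + r_j(i-j). Rows j = 2..7: ≤2: 1 1 2 2 3 3 4 4 5 5; ≤3: 1 1 2 3 4 5 7 8 10 12; ≤4: 1 1 2 3 5 6 9 11 15 18; ≤5: 1 1 2 3 5 7 10 13 18 23; ≤6: 1 1 2 3 5 7 11 14 20 26; ≤7: 1 1 2 3 5 7 11 15 21 28. r_7(9) = 28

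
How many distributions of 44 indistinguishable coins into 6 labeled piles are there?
C(44+6-1, 6-1) = C(49, 5) = 1906884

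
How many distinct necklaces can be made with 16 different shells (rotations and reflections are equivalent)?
(16-1)!/2 = 1307674368000/2 = 653837184000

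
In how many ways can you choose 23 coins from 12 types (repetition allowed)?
C(23+12-1, 12-1) = C(34, 11) = 286097760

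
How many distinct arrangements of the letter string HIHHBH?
6! / (1! × 4! × 1!) = 30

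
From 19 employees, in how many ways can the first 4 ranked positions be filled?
P(19,4) = 19!/(19-4)! = 93024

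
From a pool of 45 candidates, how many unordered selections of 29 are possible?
C(45,29) = 45!/(29!×16!) = 646626422970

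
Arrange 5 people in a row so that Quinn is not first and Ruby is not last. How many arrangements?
By inclusion-exclusion: 5! - 2×(5-1)! + (5-2)! = 120 - 48 + 6 = 78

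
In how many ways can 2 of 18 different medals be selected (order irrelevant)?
C(18,2) = 18!/(2!×16!) = 153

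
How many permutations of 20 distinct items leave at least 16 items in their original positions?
Exactly j fixed points: C(20,j)·!(20-j); sum over j ≥ 16 (derangement numbers via !m = (m-1)·(!(m-1) + !(m-2)): !0..!4 = 1, 0, 1, 2, 9). Σ_{j=16}^{20} C(20,j)·!(20-j) = C(20,16)·!4 + C(20,17)·!3 + C(20,18)·!2 + C(20,19)·!1 + C(20,20)·!0 = 4845·9 + 1140·2 + 190·1 + 20·0 + 1·1 = 46076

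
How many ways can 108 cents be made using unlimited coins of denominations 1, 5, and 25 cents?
Coefficient of x^108 in 1/(1-x^1) · 1/(1-x^5) · 1/(1-x^25). Case on j = number of 25-cent coins (j = 0..4); remainder r = 108 - 25j is made from {1,5} in ⌊r/5⌋+1 ways. r = 108, 83, 58, 33, 8 → 22 + 17 + 12 + 7 + 2 = 60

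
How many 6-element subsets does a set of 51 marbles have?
C(51,6) = 51!/(6!×45!) = 18009460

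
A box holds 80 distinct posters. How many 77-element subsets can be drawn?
C(80,77) = 80!/(77!×3!) = 82160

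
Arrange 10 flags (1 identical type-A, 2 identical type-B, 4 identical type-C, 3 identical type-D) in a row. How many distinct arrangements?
10! / (1! × 2! × 4! × 3!) = 12600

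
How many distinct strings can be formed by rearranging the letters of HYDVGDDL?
8! / (3! × 1! × 1! × 1! × 1! × 1!) = 6720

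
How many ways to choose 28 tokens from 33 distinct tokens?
C(33,28) = 33!/(28!×5!) = 237336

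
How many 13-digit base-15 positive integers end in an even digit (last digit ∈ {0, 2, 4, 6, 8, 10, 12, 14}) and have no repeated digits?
Last∈{0,2,4,6,8,10,12,14}. Last=0: 43589145600. Last nonzero: 7×13×P(13,11) = 283329446400. Total = 326918592000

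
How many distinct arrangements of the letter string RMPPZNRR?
8! / (3! × 1! × 2! × 1! × 1!) = 3360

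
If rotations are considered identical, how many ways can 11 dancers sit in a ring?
Circular: fix one position, arrange the rest. (11-1)! = 3628800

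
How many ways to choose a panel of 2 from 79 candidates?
C(79,2) = 79!/(2!×77!) = 3081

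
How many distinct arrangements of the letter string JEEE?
4! / (1! × 3!) = 4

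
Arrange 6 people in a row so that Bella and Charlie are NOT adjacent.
Total - adjacent = 6! - (6-1)!×2 = 720 - 240 = 480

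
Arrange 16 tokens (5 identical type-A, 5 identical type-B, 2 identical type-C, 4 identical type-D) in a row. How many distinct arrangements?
16! / (5! × 5! × 2! × 4!) = 30270240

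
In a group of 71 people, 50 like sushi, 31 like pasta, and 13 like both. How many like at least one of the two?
|A∪B| = |A| + |B| - |A∩B| = 50 + 31 - 13 = 68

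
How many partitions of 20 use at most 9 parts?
By conjugation, equals partitions of 20 into parts ≤ 9. Let r_j(i) = number of partitions of i into parts ≤ j, for i = 0..20. r_1(i) = 1 for all i; r_j(i) = r_{j-1}(i) + r_j(i-j). Rows j = 2..9: ≤2: 1 1 2 2 3 3 4 4 5 5 6 6 7 7 8 8 9 9 10 10 11; ≤3: 1 1 2 3 4 5 7 8 10 12 14 16 19 21 24 27 30 33 37 40 44; ≤4: 1 1 2 3 5 6 9 11 15 18 23 27 34 39 47 54 64 72 84 94 108; ≤5: 1 1 2 3 5 7 10 13 18 23 30 37 47 57 70 84 101 119 141 164 192; ≤6: 1 1 2 3 5 7 11 14 20 26 35 44 58 71 90 110 136 163 199 235 282; ≤7: 1 1 2 3 5 7 11 15 21 28 38 49 65 82 105 131 164 201 248 300 364; ≤8: 1 1 2 3 5 7 11 15 22 29 40 52 70 89 116 146 186 230 288 352 434; ≤9: 1 1 2 3 5 7 11 15 22 30 41 54 73 94 123 157 201 252 318 393 488. r_9(20) = 488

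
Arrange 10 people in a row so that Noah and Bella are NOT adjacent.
Total - adjacent = 10! - (10-1)!×2 = 3628800 - 725760 = 2903040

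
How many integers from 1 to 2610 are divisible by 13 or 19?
⌊2610/13⌋ + ⌊2610/19⌋ - ⌊2610/247⌋ = 200 + 137 - 10 = 327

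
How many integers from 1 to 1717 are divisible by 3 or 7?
⌊1717/3⌋ + ⌊1717/7⌋ - ⌊1717/21⌋ = 572 + 245 - 81 = 736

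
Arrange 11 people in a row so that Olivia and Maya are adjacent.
Treat as block: (11-1)! × 2! = 3628800 × 2 = 7257600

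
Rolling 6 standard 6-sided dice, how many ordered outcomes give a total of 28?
Coefficient of x^28 in (x + x² + ... + x^6)^6. By inclusion-exclusion on dice exceeding 6: Σ_j (-1)^j C(6,j)·C(28-1-6j, 5) = C(6,0)·C(27,5) - C(6,1)·C(21,5) + C(6,2)·C(15,5) - C(6,3)·C(9,5) = 1·80730 - 6·20349 + 15·3003 - 20·126 = 1161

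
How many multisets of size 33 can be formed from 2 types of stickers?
C(33+2-1, 2-1) = C(34, 1) = 34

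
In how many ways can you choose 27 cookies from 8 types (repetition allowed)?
C(27+8-1, 8-1) = C(34, 7) = 5379616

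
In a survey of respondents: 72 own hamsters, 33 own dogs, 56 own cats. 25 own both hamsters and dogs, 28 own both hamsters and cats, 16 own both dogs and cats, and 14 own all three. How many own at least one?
|A∪B∪C| = 72+33+56-25-28-16+14 = 106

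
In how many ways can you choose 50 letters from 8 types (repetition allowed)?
C(50+8-1, 8-1) = C(57, 7) = 264385836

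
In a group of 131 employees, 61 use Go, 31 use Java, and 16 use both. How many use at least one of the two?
|A∪B| = |A| + |B| - |A∩B| = 61 + 31 - 16 = 76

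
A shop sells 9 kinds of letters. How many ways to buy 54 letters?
C(54+9-1, 9-1) = C(62, 8) = 3381098545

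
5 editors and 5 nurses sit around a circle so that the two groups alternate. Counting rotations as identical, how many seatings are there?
Fix one of the editors: (5-1)! ways for the remaining editors, × 5! ways for the nurses = 24 × 120 = 2880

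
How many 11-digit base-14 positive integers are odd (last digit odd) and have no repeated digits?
Last∈{1,3,5,7,9,11,13}. Last=0: 0. Last nonzero: 7×12×P(12,9) = 6706022400. Total = 6706022400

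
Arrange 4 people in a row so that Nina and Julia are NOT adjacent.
Total - adjacent = 4! - (4-1)!×2 = 24 - 12 = 12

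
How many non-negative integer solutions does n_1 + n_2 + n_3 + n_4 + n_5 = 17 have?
C(17+5-1, 5-1) = C(21, 4) = 5985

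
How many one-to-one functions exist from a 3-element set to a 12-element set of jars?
P(12,3) = 12!/(12-3)! = 1320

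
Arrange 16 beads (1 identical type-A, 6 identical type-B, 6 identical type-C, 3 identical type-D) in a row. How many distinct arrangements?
16! / (1! × 6! × 6! × 3!) = 6726720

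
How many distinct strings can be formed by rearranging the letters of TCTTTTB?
7! / (1! × 5! × 1!) = 42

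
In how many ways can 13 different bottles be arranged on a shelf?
13! = 6227020800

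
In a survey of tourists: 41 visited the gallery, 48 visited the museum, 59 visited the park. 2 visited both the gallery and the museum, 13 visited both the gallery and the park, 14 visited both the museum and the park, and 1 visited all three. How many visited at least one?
|A∪B∪C| = 41+48+59-2-13-14+1 = 120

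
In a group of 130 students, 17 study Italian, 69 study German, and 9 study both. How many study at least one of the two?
|A∪B| = |A| + |B| - |A∩B| = 17 + 69 - 9 = 77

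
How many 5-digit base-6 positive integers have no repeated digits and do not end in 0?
Last digit: 5 nonzero choices. First digit: 4 (nonzero, ≠last). Middle 3: P(4,3) = 24. Total = 480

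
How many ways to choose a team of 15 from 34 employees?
C(34,15) = 34!/(15!×19!) = 1855967520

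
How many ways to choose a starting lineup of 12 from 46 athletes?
C(46,12) = 46!/(12!×34!) = 38910617655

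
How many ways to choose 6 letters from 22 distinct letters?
C(22,6) = 22!/(6!×16!) = 74613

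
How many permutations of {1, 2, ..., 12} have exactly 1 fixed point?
Choose the 1 fixed point C(12,1) = 12, derange the rest: !11 = Σ_{j=0}^{11} (-1)^j·11!/j! = 39916800 - 39916800 + 19958400 - 6652800 + 1663200 - 332640 + 55440 - 7920 + 990 - 110 + 11 - 1 = 14684570. Product = 12 × 14684570 = 176214840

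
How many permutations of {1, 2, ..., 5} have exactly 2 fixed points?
Choose the 2 fixed points C(5,2) = 10, derange the rest: !3 = Σ_{j=0}^{3} (-1)^j·3!/j! = 6 - 6 + 3 - 1 = 2. Product = 10 × 2 = 20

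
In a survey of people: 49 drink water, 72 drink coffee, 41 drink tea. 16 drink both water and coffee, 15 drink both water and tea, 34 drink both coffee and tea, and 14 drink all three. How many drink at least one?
|A∪B∪C| = 49+72+41-16-15-34+14 = 111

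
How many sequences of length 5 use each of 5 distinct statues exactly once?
5! = 120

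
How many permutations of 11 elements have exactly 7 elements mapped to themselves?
Choose the 7 fixed points C(11,7) = 330, derange the rest: !4 = Σ_{j=0}^{4} (-1)^j·4!/j! = 24 - 24 + 12 - 4 + 1 = 9. Product = 330 × 9 = 2970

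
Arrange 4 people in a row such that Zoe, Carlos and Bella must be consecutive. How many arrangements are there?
Treat the 3 as one block: (4-3+1)! × 3! = 2 × 6 = 12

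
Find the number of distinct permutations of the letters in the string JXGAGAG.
7! / (2! × 1! × 3! × 1!) = 420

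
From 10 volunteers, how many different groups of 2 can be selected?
C(10,2) = 10!/(2!×8!) = 45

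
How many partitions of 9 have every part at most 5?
Let r_j(i) = number of partitions of i into parts ≤ j, for i = 0..9. r_1(i) = 1 for all i; r_j(i) = r_{j-1}(i) + r_j(i-j). Rows j = 2..5: ≤2: 1 1 2 2 3 3 4 4 5 5; ≤3: 1 1 2 3 4 5 7 8 10 12; ≤4: 1 1 2 3 5 6 9 11 15 18; ≤5: 1 1 2 3 5 7 10 13 18 23. r_5(9) = 23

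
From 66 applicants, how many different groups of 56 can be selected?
C(66,56) = 66!/(56!×10!) = 210980549208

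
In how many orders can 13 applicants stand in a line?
13! = 6227020800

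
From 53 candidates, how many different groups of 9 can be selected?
C(53,9) = 53!/(9!×44!) = 4431613550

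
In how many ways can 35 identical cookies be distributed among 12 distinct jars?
C(35+12-1, 12-1) = C(46, 11) = 13340783196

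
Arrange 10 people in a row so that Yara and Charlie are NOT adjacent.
Total - adjacent = 10! - (10-1)!×2 = 3628800 - 725760 = 2903040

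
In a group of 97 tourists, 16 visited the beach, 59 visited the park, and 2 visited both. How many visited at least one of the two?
|A∪B| = |A| + |B| - |A∩B| = 16 + 59 - 2 = 73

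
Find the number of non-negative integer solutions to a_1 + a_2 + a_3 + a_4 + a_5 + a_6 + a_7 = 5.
C(5+7-1, 7-1) = C(11, 6) = 462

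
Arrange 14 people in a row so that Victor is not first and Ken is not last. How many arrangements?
By inclusion-exclusion: 14! - 2×(14-1)! + (14-2)! = 87178291200 - 12454041600 + 479001600 = 75203251200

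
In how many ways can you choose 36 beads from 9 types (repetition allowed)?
C(36+9-1, 9-1) = C(44, 8) = 177232627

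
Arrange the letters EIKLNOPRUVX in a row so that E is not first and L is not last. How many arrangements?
By inclusion-exclusion: 11! - 2×(11-1)! + (11-2)! = 39916800 - 7257600 + 362880 = 33022080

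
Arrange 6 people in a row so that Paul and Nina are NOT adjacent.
Total - adjacent = 6! - (6-1)!×2 = 720 - 240 = 480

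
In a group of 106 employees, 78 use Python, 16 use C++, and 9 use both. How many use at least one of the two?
|A∪B| = |A| + |B| - |A∩B| = 78 + 16 - 9 = 85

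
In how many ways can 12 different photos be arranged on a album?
12! = 479001600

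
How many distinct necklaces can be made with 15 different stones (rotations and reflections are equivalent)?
(15-1)!/2 = 87178291200/2 = 43589145600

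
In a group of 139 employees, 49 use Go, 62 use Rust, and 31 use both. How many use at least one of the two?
|A∪B| = |A| + |B| - |A∩B| = 49 + 62 - 31 = 80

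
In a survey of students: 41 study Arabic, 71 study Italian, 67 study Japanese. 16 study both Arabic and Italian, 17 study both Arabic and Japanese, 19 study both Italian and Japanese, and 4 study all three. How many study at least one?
|A∪B∪C| = 41+71+67-16-17-19+4 = 131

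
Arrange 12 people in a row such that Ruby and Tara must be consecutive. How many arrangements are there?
Treat the 2 as one block: (12-2+1)! × 2! = 39916800 × 2 = 79833600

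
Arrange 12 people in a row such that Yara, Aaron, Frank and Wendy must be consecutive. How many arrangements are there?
Treat the 4 as one block: (12-4+1)! × 4! = 362880 × 24 = 8709120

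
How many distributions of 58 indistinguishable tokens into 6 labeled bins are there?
C(58+6-1, 6-1) = C(63, 5) = 7028847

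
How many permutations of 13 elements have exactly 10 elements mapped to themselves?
Choose the 10 fixed points C(13,10) = 286, derange the rest: !3 = Σ_{j=0}^{3} (-1)^j·3!/j! = 6 - 6 + 3 - 1 = 2. Product = 286 × 2 = 572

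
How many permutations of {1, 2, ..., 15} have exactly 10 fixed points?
Choose the 10 fixed points C(15,10) = 3003, derange the rest: !5 = Σ_{j=0}^{5} (-1)^j·5!/j! = 120 - 120 + 60 - 20 + 5 - 1 = 44. Product = 3003 × 44 = 132132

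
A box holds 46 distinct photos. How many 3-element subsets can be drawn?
C(46,3) = 46!/(3!×43!) = 15180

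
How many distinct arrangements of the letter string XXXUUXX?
7! / (2! × 5!) = 21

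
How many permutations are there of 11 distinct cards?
11! = 39916800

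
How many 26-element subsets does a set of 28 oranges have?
C(28,26) = 28!/(26!×2!) = 378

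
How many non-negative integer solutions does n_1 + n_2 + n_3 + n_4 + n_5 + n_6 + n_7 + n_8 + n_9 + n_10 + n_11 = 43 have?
C(43+11-1, 11-1) = C(53, 10) = 19499099620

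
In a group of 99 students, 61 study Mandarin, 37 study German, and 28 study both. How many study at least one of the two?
|A∪B| = |A| + |B| - |A∩B| = 61 + 37 - 28 = 70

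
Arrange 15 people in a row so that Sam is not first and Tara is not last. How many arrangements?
By inclusion-exclusion: 15! - 2×(15-1)! + (15-2)! = 1307674368000 - 174356582400 + 6227020800 = 1139544806400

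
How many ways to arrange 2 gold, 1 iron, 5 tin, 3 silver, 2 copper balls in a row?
13! / (2! × 1! × 5! × 3! × 2!) = 2162160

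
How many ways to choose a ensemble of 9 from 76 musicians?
C(76,9) = 76!/(9!×67!) = 142466675900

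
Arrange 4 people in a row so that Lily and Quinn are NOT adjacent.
Total - adjacent = 4! - (4-1)!×2 = 24 - 12 = 12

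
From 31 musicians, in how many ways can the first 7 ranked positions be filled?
P(31,7) = 31!/(31-7)! = 13253058000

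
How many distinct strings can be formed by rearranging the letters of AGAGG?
5! / (2! × 3!) = 10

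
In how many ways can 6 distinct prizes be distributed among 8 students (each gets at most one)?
P(8,6) = 8!/(8-6)! = 20160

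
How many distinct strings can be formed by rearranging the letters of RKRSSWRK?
8! / (1! × 3! × 2! × 2!) = 1680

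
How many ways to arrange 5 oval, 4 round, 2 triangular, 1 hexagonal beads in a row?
12! / (5! × 4! × 2! × 1!) = 83160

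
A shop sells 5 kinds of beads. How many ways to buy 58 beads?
C(58+5-1, 5-1) = C(62, 4) = 557845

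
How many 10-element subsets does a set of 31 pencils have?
C(31,10) = 31!/(10!×21!) = 44352165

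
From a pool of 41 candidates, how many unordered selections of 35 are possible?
C(41,35) = 41!/(35!×6!) = 4496388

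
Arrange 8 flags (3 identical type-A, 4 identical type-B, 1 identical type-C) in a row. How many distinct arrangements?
8! / (3! × 4! × 1!) = 280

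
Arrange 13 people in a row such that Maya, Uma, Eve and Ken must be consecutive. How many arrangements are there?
Treat the 4 as one block: (13-4+1)! × 4! = 3628800 × 24 = 87091200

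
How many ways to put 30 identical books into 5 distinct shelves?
C(30+5-1, 5-1) = C(34, 4) = 46376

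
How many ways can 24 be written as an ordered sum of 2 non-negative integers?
C(24+2-1, 2-1) = C(25, 1) = 25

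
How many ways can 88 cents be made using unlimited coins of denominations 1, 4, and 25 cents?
Coefficient of x^88 in 1/(1-x^1) · 1/(1-x^4) · 1/(1-x^25). Case on j = number of 25-cent coins (j = 0..3); remainder r = 88 - 25j is made from {1,4} in ⌊r/4⌋+1 ways. r = 88, 63, 38, 13 → 23 + 16 + 10 + 4 = 53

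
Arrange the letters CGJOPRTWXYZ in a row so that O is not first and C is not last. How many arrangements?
By inclusion-exclusion: 11! - 2×(11-1)! + (11-2)! = 39916800 - 7257600 + 362880 = 33022080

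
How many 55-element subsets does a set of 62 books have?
C(62,55) = 62!/(55!×7!) = 491796152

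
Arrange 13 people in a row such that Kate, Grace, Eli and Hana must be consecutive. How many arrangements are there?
Treat the 4 as one block: (13-4+1)! × 4! = 3628800 × 24 = 87091200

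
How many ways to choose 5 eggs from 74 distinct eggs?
C(74,5) = 74!/(5!×69!) = 16108764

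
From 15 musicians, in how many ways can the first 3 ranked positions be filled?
P(15,3) = 15!/(15-3)! = 2730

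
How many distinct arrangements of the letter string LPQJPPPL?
8! / (2! × 4! × 1! × 1!) = 840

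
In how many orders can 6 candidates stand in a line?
6! = 720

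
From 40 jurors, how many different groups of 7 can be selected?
C(40,7) = 40!/(7!×33!) = 18643560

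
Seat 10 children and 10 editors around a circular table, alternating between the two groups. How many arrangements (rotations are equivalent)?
Fix one of the children: (10-1)! ways for the remaining children, × 10! ways for the editors = 362880 × 3628800 = 1316818944000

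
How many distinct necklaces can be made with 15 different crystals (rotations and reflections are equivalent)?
(15-1)!/2 = 87178291200/2 = 43589145600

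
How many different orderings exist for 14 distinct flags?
14! = 87178291200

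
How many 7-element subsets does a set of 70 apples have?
C(70,7) = 70!/(7!×63!) = 1198774720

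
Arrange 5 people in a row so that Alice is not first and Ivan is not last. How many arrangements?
By inclusion-exclusion: 5! - 2×(5-1)! + (5-2)! = 120 - 48 + 6 = 78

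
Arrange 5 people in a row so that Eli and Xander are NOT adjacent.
Total - adjacent = 5! - (5-1)!×2 = 120 - 48 = 72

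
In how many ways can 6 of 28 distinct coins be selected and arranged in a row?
P(28,6) = 28!/(28-6)! = 271252800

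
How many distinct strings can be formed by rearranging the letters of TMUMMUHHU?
9! / (2! × 3! × 1! × 3!) = 5040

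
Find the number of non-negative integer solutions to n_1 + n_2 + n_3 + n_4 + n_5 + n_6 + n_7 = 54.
C(54+7-1, 7-1) = C(60, 6) = 50063860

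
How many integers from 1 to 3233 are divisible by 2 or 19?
⌊3233/2⌋ + ⌊3233/19⌋ - ⌊3233/38⌋ = 1616 + 170 - 85 = 1701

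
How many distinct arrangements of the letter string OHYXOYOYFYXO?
12! / (4! × 1! × 4! × 2! × 1!) = 415800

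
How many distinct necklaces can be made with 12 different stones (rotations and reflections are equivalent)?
(12-1)!/2 = 39916800/2 = 19958400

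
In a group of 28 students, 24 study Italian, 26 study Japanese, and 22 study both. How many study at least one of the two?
|A∪B| = |A| + |B| - |A∩B| = 24 + 26 - 22 = 28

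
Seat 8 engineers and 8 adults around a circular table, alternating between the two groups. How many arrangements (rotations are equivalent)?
Fix one of the engineers: (8-1)! ways for the remaining engineers, × 8! ways for the adults = 5040 × 40320 = 203212800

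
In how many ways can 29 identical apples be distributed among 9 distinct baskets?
C(29+9-1, 9-1) = C(37, 8) = 38608020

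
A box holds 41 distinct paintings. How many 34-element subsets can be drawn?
C(41,34) = 41!/(34!×7!) = 22481940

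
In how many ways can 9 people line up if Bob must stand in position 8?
Fix one position: (9-1)! = 40320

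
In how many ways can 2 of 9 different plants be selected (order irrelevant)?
C(9,2) = 9!/(2!×7!) = 36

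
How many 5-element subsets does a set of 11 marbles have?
C(11,5) = 11!/(5!×6!) = 462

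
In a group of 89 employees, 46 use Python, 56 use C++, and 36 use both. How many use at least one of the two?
|A∪B| = |A| + |B| - |A∩B| = 46 + 56 - 36 = 66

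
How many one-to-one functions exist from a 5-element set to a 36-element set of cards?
P(36,5) = 36!/(36-5)! = 45239040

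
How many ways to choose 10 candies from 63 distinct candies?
C(63,10) = 63!/(10!×53!) = 127805525001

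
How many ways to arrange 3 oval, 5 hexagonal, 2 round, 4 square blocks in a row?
14! / (3! × 5! × 2! × 4!) = 2522520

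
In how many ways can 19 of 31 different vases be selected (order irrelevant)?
C(31,19) = 31!/(19!×12!) = 141120525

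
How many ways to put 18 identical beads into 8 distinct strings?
C(18+8-1, 8-1) = C(25, 7) = 480700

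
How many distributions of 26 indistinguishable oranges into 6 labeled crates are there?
C(26+6-1, 6-1) = C(31, 5) = 169911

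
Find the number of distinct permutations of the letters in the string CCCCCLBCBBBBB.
13! / (1! × 6! × 6!) = 12012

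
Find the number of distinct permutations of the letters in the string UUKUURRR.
8! / (4! × 3! × 1!) = 280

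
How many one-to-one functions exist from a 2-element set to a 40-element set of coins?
P(40,2) = 40!/(40-2)! = 1560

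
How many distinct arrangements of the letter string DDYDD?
5! / (1! × 4!) = 5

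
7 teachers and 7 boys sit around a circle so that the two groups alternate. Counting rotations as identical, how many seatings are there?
Fix one of the teachers: (7-1)! ways for the remaining teachers, × 7! ways for the boys = 720 × 5040 = 3628800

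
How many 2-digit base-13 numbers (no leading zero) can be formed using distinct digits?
First digit: 12 choices (nonzero). Then descending: 12 × 12 = 144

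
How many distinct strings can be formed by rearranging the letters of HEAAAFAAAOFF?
12! / (3! × 1! × 6! × 1! × 1!) = 110880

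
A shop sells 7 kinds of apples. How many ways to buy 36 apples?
C(36+7-1, 7-1) = C(42, 6) = 5245786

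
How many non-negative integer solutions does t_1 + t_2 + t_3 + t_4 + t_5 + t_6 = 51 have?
C(51+6-1, 6-1) = C(56, 5) = 3819816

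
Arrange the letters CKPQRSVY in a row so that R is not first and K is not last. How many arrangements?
By inclusion-exclusion: 8! - 2×(8-1)! + (8-2)! = 40320 - 10080 + 720 = 30960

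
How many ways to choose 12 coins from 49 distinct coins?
C(49,12) = 49!/(12!×37!) = 92263734836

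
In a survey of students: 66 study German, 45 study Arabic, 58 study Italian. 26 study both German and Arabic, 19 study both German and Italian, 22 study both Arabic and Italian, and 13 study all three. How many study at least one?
|A∪B∪C| = 66+45+58-26-19-22+13 = 115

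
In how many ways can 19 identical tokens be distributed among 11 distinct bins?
C(19+11-1, 11-1) = C(29, 10) = 20030010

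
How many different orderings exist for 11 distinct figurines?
11! = 39916800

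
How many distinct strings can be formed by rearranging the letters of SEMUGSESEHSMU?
13! / (2! × 1! × 4! × 3! × 2! × 1!) = 10810800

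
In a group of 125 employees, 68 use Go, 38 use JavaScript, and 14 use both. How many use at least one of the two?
|A∪B| = |A| + |B| - |A∩B| = 68 + 38 - 14 = 92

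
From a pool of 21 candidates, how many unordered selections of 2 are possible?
C(21,2) = 21!/(2!×19!) = 210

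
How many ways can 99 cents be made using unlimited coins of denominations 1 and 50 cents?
Coefficient of x^99 in 1/(1-x^1) · 1/(1-x^50). Use j coins of 50 for j = 0..⌊99/50⌋ = 1, the rest in 1s: 1 + 1 = 2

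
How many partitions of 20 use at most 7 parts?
By conjugation, equals partitions of 20 into parts ≤ 7. Let r_j(i) = number of partitions of i into parts ≤ j, for i = 0..20. r_1(i) = 1 for all i; r_j(i) = r_{j-1}(i) + r_j(i-j). Rows j = 2..7: ≤2: 1 1 2 2 3 3 4 4 5 5 6 6 7 7 8 8 9 9 10 10 11; ≤3: 1 1 2 3 4 5 7 8 10 12 14 16 19 21 24 27 30 33 37 40 44; ≤4: 1 1 2 3 5 6 9 11 15 18 23 27 34 39 47 54 64 72 84 94 108; ≤5: 1 1 2 3 5 7 10 13 18 23 30 37 47 57 70 84 101 119 141 164 192; ≤6: 1 1 2 3 5 7 11 14 20 26 35 44 58 71 90 110 136 163 199 235 282; ≤7: 1 1 2 3 5 7 11 15 21 28 38 49 65 82 105 131 164 201 248 300 364. r_7(20) = 364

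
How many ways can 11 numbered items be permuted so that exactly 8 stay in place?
Choose the 8 fixed points C(11,8) = 165, derange the rest: !3 = Σ_{j=0}^{3} (-1)^j·3!/j! = 6 - 6 + 3 - 1 = 2. Product = 165 × 2 = 330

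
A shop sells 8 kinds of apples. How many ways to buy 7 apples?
C(7+8-1, 8-1) = C(14, 7) = 3432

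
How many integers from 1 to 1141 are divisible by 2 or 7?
⌊1141/2⌋ + ⌊1141/7⌋ - ⌊1141/14⌋ = 570 + 163 - 81 = 652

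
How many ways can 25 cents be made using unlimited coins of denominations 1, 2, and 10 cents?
Coefficient of x^25 in 1/(1-x^1) · 1/(1-x^2) · 1/(1-x^10). Case on j = number of 10-cent coins (j = 0..2); remainder r = 25 - 10j is made from {1,2} in ⌊r/2⌋+1 ways. r = 25, 15, 5 → 13 + 8 + 3 = 24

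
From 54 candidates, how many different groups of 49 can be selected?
C(54,49) = 54!/(49!×5!) = 3162510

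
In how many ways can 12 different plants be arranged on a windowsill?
12! = 479001600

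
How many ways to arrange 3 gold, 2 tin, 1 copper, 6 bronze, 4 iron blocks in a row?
16! / (3! × 2! × 1! × 6! × 4!) = 100900800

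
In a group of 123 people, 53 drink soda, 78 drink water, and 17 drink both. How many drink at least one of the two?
|A∪B| = |A| + |B| - |A∩B| = 53 + 78 - 17 = 114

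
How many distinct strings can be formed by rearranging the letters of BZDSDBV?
7! / (1! × 1! × 2! × 2! × 1!) = 1260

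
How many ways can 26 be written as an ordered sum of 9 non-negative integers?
C(26+9-1, 9-1) = C(34, 8) = 18156204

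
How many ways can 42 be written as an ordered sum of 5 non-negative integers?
C(42+5-1, 5-1) = C(46, 4) = 163185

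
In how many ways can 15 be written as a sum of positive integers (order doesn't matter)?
Pentagonal recurrence p(n) = p(n-1) + p(n-2) - p(n-5) - p(n-7) + p(n-12) + p(n-15) - ... gives p(0..14) = 1, 1, 2, 3, 5, 7, 11, 15, 22, 30, 42, 56, 77, 101, 135. p(15) = p(14) + p(13) - p(10) - p(8) + p(3) + p(0) = 135 + 101 - 42 - 22 + 3 + 1 = 176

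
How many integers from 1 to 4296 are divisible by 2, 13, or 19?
⌊4296/2⌋+⌊4296/13⌋+⌊4296/19⌋ - ⌊4296/26⌋-⌊4296/38⌋-⌊4296/247⌋ + ⌊4296/494⌋ = 2148+330+226 - 165-113-17 + 8 = 2417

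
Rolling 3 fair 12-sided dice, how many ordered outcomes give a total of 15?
Coefficient of x^15 in (x + x² + ... + x^12)^3. By inclusion-exclusion on dice exceeding 12: Σ_j (-1)^j C(3,j)·C(15-1-12j, 2) = C(3,0)·C(14,2) - C(3,1)·C(2,2) = 1·91 - 3·1 = 88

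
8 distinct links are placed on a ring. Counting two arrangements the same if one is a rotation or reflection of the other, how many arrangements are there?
(8-1)!/2 = 5040/2 = 2520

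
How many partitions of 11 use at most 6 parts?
By conjugation, equals partitions of 11 into parts ≤ 6. Let r_j(i) = number of partitions of i into parts ≤ j, for i = 0..11. r_1(i) = 1 for all i; r_j(i) = r_{j-1}(i) + r_j(i-j). Rows j = 2..6: ≤2: 1 1 2 2 3 3 4 4 5 5 6 6; ≤3: 1 1 2 3 4 5 7 8 10 12 14 16; ≤4: 1 1 2 3 5 6 9 11 15 18 23 27; ≤5: 1 1 2 3 5 7 10 13 18 23 30 37; ≤6: 1 1 2 3 5 7 11 14 20 26 35 44. r_6(11) = 44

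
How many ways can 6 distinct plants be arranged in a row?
6! = 720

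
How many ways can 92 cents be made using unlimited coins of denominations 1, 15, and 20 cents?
Coefficient of x^92 in 1/(1-x^1) · 1/(1-x^15) · 1/(1-x^20). Case on j = number of 20-cent coins (j = 0..4); remainder r = 92 - 20j is made from {1,15} in ⌊r/15⌋+1 ways. r = 92, 72, 52, 32, 12 → 7 + 5 + 4 + 3 + 1 = 20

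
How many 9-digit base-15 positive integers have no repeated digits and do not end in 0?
Last digit: 14 nonzero choices. First digit: 13 (nonzero, ≠last). Middle 7: P(13,7) = 8648640. Total = 1574052480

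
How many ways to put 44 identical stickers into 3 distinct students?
C(44+3-1, 3-1) = C(46, 2) = 1035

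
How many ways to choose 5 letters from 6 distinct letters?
C(6,5) = 6!/(5!×1!) = 6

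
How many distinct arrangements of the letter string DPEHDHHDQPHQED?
14! / (4! × 2! × 4! × 2! × 2!) = 18918900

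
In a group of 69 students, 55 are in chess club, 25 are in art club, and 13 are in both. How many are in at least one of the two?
|A∪B| = |A| + |B| - |A∩B| = 55 + 25 - 13 = 67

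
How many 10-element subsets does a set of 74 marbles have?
C(74,10) = 74!/(10!×64!) = 718406958841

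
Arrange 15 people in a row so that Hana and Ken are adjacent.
Treat as block: (15-1)! × 2! = 87178291200 × 2 = 174356582400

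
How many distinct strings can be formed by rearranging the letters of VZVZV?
5! / (2! × 3!) = 10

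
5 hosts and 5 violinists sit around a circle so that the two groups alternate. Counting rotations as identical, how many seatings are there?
Fix one of the hosts: (5-1)! ways for the remaining hosts, × 5! ways for the violinists = 24 × 120 = 2880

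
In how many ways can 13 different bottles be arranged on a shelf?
13! = 6227020800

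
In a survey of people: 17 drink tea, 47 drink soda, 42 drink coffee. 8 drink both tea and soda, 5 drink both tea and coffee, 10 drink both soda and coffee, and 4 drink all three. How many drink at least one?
|A∪B∪C| = 17+47+42-8-5-10+4 = 87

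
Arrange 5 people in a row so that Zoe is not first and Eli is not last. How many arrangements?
By inclusion-exclusion: 5! - 2×(5-1)! + (5-2)! = 120 - 48 + 6 = 78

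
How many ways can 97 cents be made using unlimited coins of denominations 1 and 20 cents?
Coefficient of x^97 in 1/(1-x^1) · 1/(1-x^20). Use j coins of 20 for j = 0..⌊97/20⌋ = 4, the rest in 1s: 4 + 1 = 5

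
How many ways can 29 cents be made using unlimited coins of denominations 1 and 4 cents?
Coefficient of x^29 in 1/(1-x^1) · 1/(1-x^4). Use j coins of 4 for j = 0..⌊29/4⌋ = 7, the rest in 1s: 7 + 1 = 8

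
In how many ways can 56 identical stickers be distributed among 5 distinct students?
C(56+5-1, 5-1) = C(60, 4) = 487635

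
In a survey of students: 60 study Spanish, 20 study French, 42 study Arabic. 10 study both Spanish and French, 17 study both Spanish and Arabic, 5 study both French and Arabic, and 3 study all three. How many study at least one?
|A∪B∪C| = 60+20+42-10-17-5+3 = 93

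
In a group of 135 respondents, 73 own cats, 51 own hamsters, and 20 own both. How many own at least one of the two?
|A∪B| = |A| + |B| - |A∩B| = 73 + 51 - 20 = 104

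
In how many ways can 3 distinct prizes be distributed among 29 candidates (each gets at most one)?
P(29,3) = 29!/(29-3)! = 21924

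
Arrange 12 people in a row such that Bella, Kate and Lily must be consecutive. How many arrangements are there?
Treat the 3 as one block: (12-3+1)! × 3! = 3628800 × 6 = 21772800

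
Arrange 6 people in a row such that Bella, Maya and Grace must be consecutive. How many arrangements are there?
Treat the 3 as one block: (6-3+1)! × 3! = 24 × 6 = 144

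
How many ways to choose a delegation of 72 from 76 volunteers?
C(76,72) = 76!/(72!×4!) = 1282975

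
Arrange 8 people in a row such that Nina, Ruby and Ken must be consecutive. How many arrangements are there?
Treat the 3 as one block: (8-3+1)! × 3! = 720 × 6 = 4320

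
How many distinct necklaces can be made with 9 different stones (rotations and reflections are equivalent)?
(9-1)!/2 = 40320/2 = 20160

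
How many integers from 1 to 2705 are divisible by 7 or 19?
⌊2705/7⌋ + ⌊2705/19⌋ - ⌊2705/133⌋ = 386 + 142 - 20 = 508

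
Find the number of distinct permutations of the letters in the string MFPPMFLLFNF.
11! / (2! × 2! × 2! × 4! × 1!) = 207900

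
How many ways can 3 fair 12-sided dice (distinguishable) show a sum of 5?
Coefficient of x^5 in (x + x² + ... + x^12)^3. By inclusion-exclusion on dice exceeding 12: Σ_j (-1)^j C(3,j)·C(5-1-12j, 2) = C(3,0)·C(4,2) = 1·6 = 6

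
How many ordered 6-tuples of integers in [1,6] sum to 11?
Coefficient of x^11 in (x + x² + ... + x^6)^6. By inclusion-exclusion on dice exceeding 6: Σ_j (-1)^j C(6,j)·C(11-1-6j, 5) = C(6,0)·C(10,5) = 1·252 = 252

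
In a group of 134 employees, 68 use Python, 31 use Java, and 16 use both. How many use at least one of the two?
|A∪B| = |A| + |B| - |A∩B| = 68 + 31 - 16 = 83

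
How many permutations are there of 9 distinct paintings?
9! = 362880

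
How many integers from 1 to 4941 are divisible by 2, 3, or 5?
⌊4941/2⌋+⌊4941/3⌋+⌊4941/5⌋ - ⌊4941/6⌋-⌊4941/10⌋-⌊4941/15⌋ + ⌊4941/30⌋ = 2470+1647+988 - 823-494-329 + 164 = 3623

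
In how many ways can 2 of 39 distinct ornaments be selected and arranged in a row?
P(39,2) = 39!/(39-2)! = 1482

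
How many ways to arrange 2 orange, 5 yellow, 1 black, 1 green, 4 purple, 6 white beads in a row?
19! / (2! × 5! × 1! × 1! × 4! × 6!) = 29331862560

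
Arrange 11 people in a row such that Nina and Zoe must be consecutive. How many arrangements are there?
Treat the 2 as one block: (11-2+1)! × 2! = 3628800 × 2 = 7257600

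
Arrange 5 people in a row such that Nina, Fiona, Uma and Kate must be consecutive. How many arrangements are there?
Treat the 4 as one block: (5-4+1)! × 4! = 2 × 24 = 48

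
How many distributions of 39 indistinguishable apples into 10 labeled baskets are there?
C(39+10-1, 10-1) = C(48, 9) = 1677106640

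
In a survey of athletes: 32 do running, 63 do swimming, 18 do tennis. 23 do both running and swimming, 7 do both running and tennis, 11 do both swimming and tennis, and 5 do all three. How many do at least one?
|A∪B∪C| = 32+63+18-23-7-11+5 = 77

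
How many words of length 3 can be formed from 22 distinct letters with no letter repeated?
P(22,3) = 22!/(22-3)! = 9240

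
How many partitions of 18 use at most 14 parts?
By conjugation, equals partitions of 18 into parts ≤ 14. Let r_j(i) = number of partitions of i into parts ≤ j, for i = 0..18. r_1(i) = 1 for all i; r_j(i) = r_{j-1}(i) + r_j(i-j). Rows j = 2..14: ≤2: 1 1 2 2 3 3 4 4 5 5 6 6 7 7 8 8 9 9 10; ≤3: 1 1 2 3 4 5 7 8 10 12 14 16 19 21 24 27 30 33 37; ≤4: 1 1 2 3 5 6 9 11 15 18 23 27 34 39 47 54 64 72 84; ≤5: 1 1 2 3 5 7 10 13 18 23 30 37 47 57 70 84 101 119 141; ≤6: 1 1 2 3 5 7 11 14 20 26 35 44 58 71 90 110 136 163 199; ≤7: 1 1 2 3 5 7 11 15 21 28 38 49 65 82 105 131 164 201 248; ≤8: 1 1 2 3 5 7 11 15 22 29 40 52 70 89 116 146 186 230 288; ≤9: 1 1 2 3 5 7 11 15 22 30 41 54 73 94 123 157 201 252 318; ≤10: 1 1 2 3 5 7 11 15 22 30 42 55 75 97 128 164 212 267 340; ≤11: 1 1 2 3 5 7 11 15 22 30 42 56 76 99 131 169 219 278 355; ≤12: 1 1 2 3 5 7 11 15 22 30 42 56 77 100 133 172 224 285 366; ≤13: 1 1 2 3 5 7 11 15 22 30 42 56 77 101 134 174 227 290 373; ≤14: 1 1 2 3 5 7 11 15 22 30 42 56 77 101 135 175 229 293 378. r_14(18) = 378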